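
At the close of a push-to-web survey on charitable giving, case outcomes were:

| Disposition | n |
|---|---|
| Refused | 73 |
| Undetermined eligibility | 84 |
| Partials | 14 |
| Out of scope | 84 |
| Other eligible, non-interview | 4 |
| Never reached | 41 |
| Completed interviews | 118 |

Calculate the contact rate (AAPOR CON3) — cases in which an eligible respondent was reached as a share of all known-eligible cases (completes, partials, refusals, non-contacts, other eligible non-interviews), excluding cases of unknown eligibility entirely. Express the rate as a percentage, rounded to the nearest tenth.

83.6%

Num → 118 + 14 + 73 + 4 = 209
Denom → 118 + 14 + 73 + 41 + 4 = 250
CON3 = 209 / 250 = 0.8360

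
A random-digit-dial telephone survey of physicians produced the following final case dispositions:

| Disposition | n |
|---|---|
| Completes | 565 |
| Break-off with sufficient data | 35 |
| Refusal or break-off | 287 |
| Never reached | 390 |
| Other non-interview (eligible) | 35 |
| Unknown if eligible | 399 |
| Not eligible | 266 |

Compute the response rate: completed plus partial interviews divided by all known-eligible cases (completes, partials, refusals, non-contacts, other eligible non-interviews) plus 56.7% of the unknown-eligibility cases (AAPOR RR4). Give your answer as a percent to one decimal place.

Top: 565 + 35 = 600
Known eligible: 565 + 35 + 287 + 390 + 35 = 1312
Estimated eligible among unknowns: 0.5670 × 399 = 226.23
Base: 1312 + 226.23 = 1538.23
RR4 = 600 / 1538.23 = 0.3901

39.0%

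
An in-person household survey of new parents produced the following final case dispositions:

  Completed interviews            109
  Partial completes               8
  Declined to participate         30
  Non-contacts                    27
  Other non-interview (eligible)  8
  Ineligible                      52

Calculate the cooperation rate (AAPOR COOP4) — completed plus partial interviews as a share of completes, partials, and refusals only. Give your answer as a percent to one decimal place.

Numerator → 109 + 8 = 117
Base → 109 + 8 + 30 = 147
COOP4 = 117 / 147 = 0.7959

79.6%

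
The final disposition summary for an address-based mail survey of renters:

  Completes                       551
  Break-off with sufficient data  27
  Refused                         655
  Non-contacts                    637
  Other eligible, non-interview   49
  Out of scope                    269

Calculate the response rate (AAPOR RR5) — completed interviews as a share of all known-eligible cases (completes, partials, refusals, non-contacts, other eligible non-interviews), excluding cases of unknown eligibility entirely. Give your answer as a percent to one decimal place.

28.7%

Numerator → 551
Denominator → 551 + 27 + 655 + 637 + 49 = 1919
RR5 = 551 / 1919 = 0.2871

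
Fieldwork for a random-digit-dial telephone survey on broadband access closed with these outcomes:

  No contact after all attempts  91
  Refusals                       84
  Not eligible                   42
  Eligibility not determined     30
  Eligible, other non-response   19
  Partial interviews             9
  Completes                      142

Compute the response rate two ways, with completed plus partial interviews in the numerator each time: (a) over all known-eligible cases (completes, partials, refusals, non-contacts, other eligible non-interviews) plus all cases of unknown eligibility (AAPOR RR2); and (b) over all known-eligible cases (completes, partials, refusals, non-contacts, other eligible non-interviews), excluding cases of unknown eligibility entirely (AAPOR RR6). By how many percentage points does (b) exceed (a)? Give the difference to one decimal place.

Numerator → 142 + 9 = 151
Base → 142 + 9 + 84 + 91 + 19 + 30 = 375
RR2 = 151 / 375 = 0.4027
Base → 142 + 9 + 84 + 91 + 19 = 345
RR6 = 151 / 345 = 0.4377
Difference = 43.77 − 40.27 = 3.50 percentage points

3.5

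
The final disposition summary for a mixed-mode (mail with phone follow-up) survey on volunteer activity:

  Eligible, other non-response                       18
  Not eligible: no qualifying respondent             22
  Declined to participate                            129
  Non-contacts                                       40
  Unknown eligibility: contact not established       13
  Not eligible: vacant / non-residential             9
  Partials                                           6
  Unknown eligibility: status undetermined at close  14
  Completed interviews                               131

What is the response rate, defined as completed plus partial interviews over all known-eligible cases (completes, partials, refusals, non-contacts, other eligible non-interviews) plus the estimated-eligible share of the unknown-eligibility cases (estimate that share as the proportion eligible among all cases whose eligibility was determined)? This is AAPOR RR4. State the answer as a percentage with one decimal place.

39.3%

Unknown if eligible = 13 + 14 = 27
Out of scope = 22 + 9 = 31
Top: 131 + 6 = 137
Eligible (known): 131 + 6 + 129 + 40 + 18 = 324
e = 324 / (324 + 31) = 324 / 355 = 0.9127
e × U: 0.9127 × 27 = 24.64
Denominator: 324 + 24.64 = 348.64
RR4 = 137 / 348.64 = 0.3930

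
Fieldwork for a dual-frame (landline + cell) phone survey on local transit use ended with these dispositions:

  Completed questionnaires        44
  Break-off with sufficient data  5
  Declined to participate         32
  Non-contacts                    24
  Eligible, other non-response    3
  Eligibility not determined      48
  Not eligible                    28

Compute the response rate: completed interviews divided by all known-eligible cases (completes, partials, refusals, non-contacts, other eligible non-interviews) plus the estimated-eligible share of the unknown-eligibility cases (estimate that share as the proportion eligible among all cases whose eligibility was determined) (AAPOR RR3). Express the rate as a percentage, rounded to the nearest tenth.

30.1%

Numerator → 44
Known eligible → 44 + 5 + 32 + 24 + 3 = 108
e = 108 / (108 + 28) = 108 / 136 = 0.7941
e × U → 0.7941 × 48 = 38.12
Base → 108 + 38.12 = 146.12
RR3 = 44 / 146.12 = 0.3011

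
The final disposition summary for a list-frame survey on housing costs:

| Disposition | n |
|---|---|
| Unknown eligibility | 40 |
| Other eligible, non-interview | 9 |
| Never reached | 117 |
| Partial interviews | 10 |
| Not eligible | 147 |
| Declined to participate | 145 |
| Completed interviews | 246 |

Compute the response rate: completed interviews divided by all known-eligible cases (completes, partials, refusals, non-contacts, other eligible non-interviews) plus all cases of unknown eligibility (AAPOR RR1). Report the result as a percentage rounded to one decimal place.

43.4%

Top = 246
Base = 246 + 10 + 145 + 117 + 9 + 40 = 567
RR1 = 246 / 567 = 0.4339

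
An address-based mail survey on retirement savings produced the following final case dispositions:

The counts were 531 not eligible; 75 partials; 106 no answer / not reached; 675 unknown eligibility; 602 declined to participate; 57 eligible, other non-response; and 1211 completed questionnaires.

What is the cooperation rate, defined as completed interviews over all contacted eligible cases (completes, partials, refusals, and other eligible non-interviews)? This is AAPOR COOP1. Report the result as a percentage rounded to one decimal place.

Num → 1211
Denominator → 1211 + 75 + 602 + 57 = 1945
COOP1 = 1211 / 1945 = 0.6226

62.3%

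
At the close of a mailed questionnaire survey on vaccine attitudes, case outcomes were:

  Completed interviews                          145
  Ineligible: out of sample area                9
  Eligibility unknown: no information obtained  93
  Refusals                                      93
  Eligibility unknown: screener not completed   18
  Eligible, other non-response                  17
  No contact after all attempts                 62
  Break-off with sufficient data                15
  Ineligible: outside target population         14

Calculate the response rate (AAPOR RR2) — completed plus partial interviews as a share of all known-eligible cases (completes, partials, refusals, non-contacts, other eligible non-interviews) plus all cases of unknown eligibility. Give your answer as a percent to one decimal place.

Eligibility not determined = 18 + 93 = 111
Ineligible = 14 + 9 = 23
Num: 145 + 15 = 160
Denom: 145 + 15 + 93 + 62 + 17 + 111 = 443
RR2 = 160 / 443 = 0.3612

36.1%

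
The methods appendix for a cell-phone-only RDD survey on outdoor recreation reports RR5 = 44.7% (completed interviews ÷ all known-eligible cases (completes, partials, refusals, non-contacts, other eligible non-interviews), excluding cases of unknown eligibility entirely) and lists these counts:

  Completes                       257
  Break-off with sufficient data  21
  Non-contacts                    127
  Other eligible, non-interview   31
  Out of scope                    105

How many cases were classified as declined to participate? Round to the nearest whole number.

RR5 = 257 / D = 0.447
D = 257 / 0.447 = 574.9
Other denominator terms total 436
declined to participate = 574.9 − 436 ≈ 139

139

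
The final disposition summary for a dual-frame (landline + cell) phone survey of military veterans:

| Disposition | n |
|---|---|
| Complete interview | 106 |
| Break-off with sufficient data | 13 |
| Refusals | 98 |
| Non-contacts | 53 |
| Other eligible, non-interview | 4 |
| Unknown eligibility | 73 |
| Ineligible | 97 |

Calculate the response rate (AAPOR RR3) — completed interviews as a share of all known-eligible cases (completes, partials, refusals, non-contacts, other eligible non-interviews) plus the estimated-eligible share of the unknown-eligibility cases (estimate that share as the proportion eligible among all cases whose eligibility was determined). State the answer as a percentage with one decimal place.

32.3%

Top → 106
Eligible (known) → 106 + 13 + 98 + 53 + 4 = 274
e = 274 / (274 + 97) = 274 / 371 = 0.7385
Estimated eligible among unknowns → 0.7385 × 73 = 53.91
Base → 274 + 53.91 = 327.91
RR3 = 106 / 327.91 = 0.3233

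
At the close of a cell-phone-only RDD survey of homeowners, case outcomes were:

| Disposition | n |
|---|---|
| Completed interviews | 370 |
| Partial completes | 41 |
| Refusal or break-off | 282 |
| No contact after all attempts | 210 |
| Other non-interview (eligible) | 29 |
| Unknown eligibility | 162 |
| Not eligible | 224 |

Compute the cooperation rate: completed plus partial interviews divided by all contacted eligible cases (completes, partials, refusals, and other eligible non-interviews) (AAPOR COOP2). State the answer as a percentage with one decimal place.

Top = 370 + 41 = 411
Base = 370 + 41 + 282 + 29 = 722
COOP2 = 411 / 722 = 0.5693

56.9%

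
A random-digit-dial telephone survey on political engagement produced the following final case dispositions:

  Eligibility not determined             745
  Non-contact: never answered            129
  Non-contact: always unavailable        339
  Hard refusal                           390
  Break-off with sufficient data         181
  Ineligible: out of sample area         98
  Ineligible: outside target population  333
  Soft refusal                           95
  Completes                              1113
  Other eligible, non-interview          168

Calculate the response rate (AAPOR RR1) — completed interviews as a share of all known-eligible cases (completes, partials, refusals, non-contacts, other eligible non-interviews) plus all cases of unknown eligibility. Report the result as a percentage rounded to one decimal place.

Refused = 390 + 95 = 485
No answer / not reached = 129 + 339 = 468
Screened out, ineligible = 333 + 98 = 431
Top: 1113
Denom: 1113 + 181 + 485 + 468 + 168 + 745 = 3160
RR1 = 1113 / 3160 = 0.3522

35.2%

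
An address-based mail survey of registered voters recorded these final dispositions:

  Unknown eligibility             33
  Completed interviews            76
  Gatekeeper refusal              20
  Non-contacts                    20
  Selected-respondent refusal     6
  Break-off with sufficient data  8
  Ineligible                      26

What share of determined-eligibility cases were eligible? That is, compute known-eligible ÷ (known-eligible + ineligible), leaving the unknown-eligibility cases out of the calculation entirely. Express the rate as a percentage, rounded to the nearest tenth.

Refusals = 20 + 6 = 26
Eligible (known): 76 + 8 + 26 + 20 = 130
e = 130 / (130 + 26) = 130 / 156 = 0.8333

83.3%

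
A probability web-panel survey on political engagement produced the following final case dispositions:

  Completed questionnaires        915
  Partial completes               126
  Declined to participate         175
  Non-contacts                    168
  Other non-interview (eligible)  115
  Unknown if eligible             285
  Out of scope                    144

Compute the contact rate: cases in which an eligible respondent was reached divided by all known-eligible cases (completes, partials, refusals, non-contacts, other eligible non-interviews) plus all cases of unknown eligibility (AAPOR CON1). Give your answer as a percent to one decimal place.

74.6%

Num → 915 + 126 + 175 + 115 = 1331
Denom → 915 + 126 + 175 + 168 + 115 + 285 = 1784
CON1 = 1331 / 1784 = 0.7461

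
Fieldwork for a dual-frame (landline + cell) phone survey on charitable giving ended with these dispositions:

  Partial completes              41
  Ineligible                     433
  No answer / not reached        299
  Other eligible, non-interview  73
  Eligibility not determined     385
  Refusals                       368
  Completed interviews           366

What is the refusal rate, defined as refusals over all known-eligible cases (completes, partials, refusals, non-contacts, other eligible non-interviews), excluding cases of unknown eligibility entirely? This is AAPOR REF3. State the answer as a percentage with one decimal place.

32.1%

Top → 368
Denominator → 366 + 41 + 368 + 299 + 73 = 1147
REF3 = 368 / 1147 = 0.3208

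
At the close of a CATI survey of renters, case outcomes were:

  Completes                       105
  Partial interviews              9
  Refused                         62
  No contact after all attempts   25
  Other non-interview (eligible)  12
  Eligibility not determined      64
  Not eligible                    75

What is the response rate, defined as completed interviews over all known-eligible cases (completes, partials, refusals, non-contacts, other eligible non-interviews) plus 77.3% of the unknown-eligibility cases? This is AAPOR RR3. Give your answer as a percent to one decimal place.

40.0%

Num = 105
Eligible (known) = 105 + 9 + 62 + 25 + 12 = 213
Eligible share of unknowns = 0.7730 × 64 = 49.47
Denom = 213 + 49.47 = 262.47
RR3 = 105 / 262.47 = 0.4000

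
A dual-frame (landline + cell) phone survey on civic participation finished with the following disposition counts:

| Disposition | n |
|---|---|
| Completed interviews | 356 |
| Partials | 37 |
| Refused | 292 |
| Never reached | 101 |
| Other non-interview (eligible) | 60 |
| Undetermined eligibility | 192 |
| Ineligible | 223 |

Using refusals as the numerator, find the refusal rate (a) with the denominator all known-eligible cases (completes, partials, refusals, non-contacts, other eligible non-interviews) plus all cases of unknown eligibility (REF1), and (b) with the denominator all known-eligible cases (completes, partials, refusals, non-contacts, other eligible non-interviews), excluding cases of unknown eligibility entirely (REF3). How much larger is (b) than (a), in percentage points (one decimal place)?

Num = 292
Denominator = 356 + 37 + 292 + 101 + 60 + 192 = 1038
REF1 = 292 / 1038 = 0.2813
Denominator = 356 + 37 + 292 + 101 + 60 = 846
REF3 = 292 / 846 = 0.3452
Difference = 34.52 − 28.13 = 6.39 percentage points

6.4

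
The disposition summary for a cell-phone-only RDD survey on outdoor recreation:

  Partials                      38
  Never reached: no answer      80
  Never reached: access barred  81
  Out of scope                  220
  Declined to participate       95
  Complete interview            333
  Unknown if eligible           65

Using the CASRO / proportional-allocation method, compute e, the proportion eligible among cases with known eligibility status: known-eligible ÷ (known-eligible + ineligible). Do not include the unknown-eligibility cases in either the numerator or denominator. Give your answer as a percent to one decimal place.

74.0%

No answer / not reached = 80 + 81 = 161
Known eligible: 333 + 38 + 95 + 161 = 627
e = 627 / (627 + 220) = 627 / 847 = 0.7403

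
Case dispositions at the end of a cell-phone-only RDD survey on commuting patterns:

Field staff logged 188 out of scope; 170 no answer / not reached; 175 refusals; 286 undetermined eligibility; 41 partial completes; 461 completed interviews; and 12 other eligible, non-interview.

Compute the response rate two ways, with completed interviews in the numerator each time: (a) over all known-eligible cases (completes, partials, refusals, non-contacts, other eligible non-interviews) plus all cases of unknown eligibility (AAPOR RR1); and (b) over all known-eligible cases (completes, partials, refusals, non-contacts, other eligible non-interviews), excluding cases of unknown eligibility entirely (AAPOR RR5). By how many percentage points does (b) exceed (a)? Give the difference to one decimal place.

Numerator: 461
Base: 461 + 41 + 175 + 170 + 12 + 286 = 1145
RR1 = 461 / 1145 = 0.4026
Base: 461 + 41 + 175 + 170 + 12 = 859
RR5 = 461 / 859 = 0.5367
Difference = 53.67 − 40.26 = 13.41 percentage points

13.4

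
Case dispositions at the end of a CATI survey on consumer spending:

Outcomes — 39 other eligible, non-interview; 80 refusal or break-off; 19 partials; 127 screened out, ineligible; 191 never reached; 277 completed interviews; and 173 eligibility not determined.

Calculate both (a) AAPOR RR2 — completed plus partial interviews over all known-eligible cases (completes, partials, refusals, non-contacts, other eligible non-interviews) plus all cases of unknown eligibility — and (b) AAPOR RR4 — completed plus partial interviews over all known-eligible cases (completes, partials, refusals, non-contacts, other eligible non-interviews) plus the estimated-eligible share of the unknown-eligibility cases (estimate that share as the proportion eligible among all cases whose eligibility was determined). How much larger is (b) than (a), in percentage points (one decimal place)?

1.5

Top: 277 + 19 = 296
Denominator: 277 + 19 + 80 + 191 + 39 + 173 = 779
RR2 = 296 / 779 = 0.3800
Eligible (known): 277 + 19 + 80 + 191 + 39 = 606
e = 606 / (606 + 127) = 606 / 733 = 0.8267
e × U: 0.8267 × 173 = 143.02
Denominator: 606 + 143.02 = 749.02
RR4 = 296 / 749.02 = 0.3952
Difference = 39.52 − 38.00 = 1.52 percentage points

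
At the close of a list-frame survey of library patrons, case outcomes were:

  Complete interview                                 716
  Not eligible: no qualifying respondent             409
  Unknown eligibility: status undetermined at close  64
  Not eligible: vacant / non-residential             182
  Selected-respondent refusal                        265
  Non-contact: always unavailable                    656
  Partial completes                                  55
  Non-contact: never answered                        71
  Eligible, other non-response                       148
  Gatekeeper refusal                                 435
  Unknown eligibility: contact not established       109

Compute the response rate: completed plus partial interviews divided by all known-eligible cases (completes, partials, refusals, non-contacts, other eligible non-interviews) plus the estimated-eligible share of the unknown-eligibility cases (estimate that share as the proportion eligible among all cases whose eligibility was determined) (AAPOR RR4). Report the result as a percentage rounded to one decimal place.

Refusal or break-off = 435 + 265 = 700
Non-contacts = 71 + 656 = 727
Eligibility not determined = 109 + 64 = 173
Screened out, ineligible = 409 + 182 = 591
Top: 716 + 55 = 771
Known eligible: 716 + 55 + 700 + 727 + 148 = 2346
e = 2346 / (2346 + 591) = 2346 / 2937 = 0.7988
e × U: 0.7988 × 173 = 138.19
Base: 2346 + 138.19 = 2484.19
RR4 = 771 / 2484.19 = 0.3104

31.0%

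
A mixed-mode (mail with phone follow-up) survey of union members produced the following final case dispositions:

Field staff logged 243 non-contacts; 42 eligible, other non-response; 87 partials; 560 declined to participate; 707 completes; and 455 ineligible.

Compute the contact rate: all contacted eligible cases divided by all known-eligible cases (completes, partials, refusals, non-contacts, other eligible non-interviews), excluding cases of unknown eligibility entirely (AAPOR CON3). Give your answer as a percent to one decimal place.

85.2%

Numerator = 707 + 87 + 560 + 42 = 1396
Denom = 707 + 87 + 560 + 243 + 42 = 1639
CON3 = 1396 / 1639 = 0.8517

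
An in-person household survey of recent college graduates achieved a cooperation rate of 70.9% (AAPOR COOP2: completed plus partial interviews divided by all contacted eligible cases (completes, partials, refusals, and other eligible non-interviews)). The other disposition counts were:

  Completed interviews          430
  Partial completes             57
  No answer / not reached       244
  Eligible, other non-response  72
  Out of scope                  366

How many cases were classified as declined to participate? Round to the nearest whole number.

128

Top: 430 + 57 = 487
COOP2 = 487 / D = 0.709
D = 487 / 0.709 = 686.9
Other denominator terms total 559
declined to participate = 686.9 − 559 ≈ 128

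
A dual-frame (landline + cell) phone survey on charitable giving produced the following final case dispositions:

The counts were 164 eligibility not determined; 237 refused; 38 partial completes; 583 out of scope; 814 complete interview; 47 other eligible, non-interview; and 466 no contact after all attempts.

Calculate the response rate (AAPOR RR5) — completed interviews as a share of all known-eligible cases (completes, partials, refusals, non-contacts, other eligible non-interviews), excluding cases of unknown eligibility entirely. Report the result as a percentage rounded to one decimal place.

50.8%

Numerator = 814
Denominator = 814 + 38 + 237 + 466 + 47 = 1602
RR5 = 814 / 1602 = 0.5081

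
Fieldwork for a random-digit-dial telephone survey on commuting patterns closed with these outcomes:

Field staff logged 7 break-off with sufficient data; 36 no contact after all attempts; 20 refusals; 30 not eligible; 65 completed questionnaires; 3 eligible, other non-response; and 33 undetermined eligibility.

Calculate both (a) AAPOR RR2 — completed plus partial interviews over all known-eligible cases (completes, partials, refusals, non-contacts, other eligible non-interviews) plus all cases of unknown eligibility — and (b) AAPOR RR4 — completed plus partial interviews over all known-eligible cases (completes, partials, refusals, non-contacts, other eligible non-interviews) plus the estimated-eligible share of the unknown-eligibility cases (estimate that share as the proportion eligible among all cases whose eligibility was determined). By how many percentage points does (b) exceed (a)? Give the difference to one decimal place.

Num = 65 + 7 = 72
Denom = 65 + 7 + 20 + 36 + 3 + 33 = 164
RR2 = 72 / 164 = 0.4390
Known eligible = 65 + 7 + 20 + 36 + 3 = 131
e = 131 / (131 + 30) = 131 / 161 = 0.8137
Eligible share of unknowns = 0.8137 × 33 = 26.85
Denom = 131 + 26.85 = 157.85
RR4 = 72 / 157.85 = 0.4561
Difference = 45.61 − 43.90 = 1.71 percentage points

1.7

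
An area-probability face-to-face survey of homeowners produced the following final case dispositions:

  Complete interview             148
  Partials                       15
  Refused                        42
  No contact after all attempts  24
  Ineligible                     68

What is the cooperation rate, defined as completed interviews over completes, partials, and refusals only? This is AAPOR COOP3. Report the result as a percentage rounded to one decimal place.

Num = 148
Denom = 148 + 15 + 42 = 205
COOP3 = 148 / 205 = 0.7220

72.2%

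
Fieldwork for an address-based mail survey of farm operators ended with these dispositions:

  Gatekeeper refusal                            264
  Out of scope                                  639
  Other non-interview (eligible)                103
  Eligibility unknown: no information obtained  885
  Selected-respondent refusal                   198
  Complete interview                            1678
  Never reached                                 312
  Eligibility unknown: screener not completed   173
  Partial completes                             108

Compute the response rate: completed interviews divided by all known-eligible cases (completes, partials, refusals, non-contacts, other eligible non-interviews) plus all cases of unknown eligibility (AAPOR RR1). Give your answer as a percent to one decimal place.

Declined to participate = 264 + 198 = 462
Unknown eligibility = 173 + 885 = 1058
Num: 1678
Base: 1678 + 108 + 462 + 312 + 103 + 1058 = 3721
RR1 = 1678 / 3721 = 0.4510

45.1%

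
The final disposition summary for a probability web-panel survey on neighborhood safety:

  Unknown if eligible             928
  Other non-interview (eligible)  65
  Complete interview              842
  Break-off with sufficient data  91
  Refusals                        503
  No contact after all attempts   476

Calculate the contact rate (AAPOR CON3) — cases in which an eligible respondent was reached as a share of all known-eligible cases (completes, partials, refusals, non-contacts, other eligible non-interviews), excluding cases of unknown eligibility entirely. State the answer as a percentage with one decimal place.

75.9%

Num = 842 + 91 + 503 + 65 = 1501
Base = 842 + 91 + 503 + 476 + 65 = 1977
CON3 = 1501 / 1977 = 0.7592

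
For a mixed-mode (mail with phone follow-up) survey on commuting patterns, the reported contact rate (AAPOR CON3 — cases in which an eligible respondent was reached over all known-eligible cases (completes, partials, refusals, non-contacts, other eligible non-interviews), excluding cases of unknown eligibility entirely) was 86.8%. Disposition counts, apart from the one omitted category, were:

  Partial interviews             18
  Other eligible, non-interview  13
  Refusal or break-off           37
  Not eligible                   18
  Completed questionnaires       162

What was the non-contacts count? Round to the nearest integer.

Num: 162 + 18 + 37 + 13 = 230
CON3 = 230 / D = 0.868
D = 230 / 0.868 = 265.0
Remaining denominator categories sum to 230
non-contacts = 265.0 − 230 ≈ 35

35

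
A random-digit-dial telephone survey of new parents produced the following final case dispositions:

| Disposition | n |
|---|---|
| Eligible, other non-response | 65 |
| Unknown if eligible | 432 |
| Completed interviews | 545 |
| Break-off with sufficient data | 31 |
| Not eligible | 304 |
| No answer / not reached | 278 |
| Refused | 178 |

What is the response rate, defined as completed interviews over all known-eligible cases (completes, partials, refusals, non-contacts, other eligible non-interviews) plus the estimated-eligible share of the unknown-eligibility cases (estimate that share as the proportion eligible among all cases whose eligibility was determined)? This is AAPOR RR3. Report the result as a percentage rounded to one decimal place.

Num → 545
Determined eligible → 545 + 31 + 178 + 278 + 65 = 1097
e = 1097 / (1097 + 304) = 1097 / 1401 = 0.7830
Eligible share of unknowns → 0.7830 × 432 = 338.26
Denom → 1097 + 338.26 = 1435.26
RR3 = 545 / 1435.26 = 0.3797

38.0%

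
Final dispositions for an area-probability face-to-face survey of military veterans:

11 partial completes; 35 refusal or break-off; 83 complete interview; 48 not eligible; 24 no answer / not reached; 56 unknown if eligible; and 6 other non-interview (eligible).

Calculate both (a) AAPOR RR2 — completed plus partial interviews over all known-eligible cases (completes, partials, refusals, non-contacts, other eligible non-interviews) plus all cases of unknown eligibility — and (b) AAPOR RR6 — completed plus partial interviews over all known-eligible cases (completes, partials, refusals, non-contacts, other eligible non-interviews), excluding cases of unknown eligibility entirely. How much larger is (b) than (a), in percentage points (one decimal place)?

15.4

Numerator: 83 + 11 = 94
Denominator: 83 + 11 + 35 + 24 + 6 + 56 = 215
RR2 = 94 / 215 = 0.4372
Denominator: 83 + 11 + 35 + 24 + 6 = 159
RR6 = 94 / 159 = 0.5912
Difference = 59.12 − 43.72 = 15.40 percentage points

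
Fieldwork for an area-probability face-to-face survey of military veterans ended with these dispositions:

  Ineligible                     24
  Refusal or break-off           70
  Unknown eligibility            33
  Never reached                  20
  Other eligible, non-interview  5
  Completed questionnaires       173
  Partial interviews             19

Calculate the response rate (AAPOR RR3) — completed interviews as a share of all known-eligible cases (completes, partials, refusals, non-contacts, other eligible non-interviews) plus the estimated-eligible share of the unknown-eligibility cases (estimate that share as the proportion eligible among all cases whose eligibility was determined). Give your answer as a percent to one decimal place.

54.5%

Top: 173
Eligible (known): 173 + 19 + 70 + 20 + 5 = 287
e = 287 / (287 + 24) = 287 / 311 = 0.9228
Estimated eligible among unknowns: 0.9228 × 33 = 30.45
Base: 287 + 30.45 = 317.45
RR3 = 173 / 317.45 = 0.5450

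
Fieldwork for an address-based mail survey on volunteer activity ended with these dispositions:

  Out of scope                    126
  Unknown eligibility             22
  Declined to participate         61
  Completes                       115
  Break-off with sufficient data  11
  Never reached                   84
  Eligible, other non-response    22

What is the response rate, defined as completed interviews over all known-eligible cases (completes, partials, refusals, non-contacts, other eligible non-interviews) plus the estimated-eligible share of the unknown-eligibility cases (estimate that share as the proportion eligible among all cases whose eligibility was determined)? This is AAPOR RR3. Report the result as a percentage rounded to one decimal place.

Num = 115
Known eligible = 115 + 11 + 61 + 84 + 22 = 293
e = 293 / (293 + 126) = 293 / 419 = 0.6993
Estimated eligible among unknowns = 0.6993 × 22 = 15.38
Denominator = 293 + 15.38 = 308.38
RR3 = 115 / 308.38 = 0.3729

37.3%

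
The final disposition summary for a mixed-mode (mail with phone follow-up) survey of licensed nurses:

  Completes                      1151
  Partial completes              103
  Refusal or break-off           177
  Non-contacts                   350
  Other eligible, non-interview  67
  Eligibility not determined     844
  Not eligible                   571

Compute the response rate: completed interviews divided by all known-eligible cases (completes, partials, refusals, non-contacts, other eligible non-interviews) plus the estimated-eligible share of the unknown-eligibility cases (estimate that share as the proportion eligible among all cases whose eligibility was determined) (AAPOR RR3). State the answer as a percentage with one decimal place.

Numerator = 1151
Determined eligible = 1151 + 103 + 177 + 350 + 67 = 1848
e = 1848 / (1848 + 571) = 1848 / 2419 = 0.7640
Estimated eligible among unknowns = 0.7640 × 844 = 644.82
Base = 1848 + 644.82 = 2492.82
RR3 = 1151 / 2492.82 = 0.4617

46.2%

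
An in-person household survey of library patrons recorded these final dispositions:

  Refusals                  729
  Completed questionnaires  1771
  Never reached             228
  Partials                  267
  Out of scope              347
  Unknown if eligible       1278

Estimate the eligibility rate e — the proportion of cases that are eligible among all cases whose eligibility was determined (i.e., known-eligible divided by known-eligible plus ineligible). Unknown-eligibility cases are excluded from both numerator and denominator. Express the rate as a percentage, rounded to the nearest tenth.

Determined eligible → 1771 + 267 + 729 + 228 = 2995
e = 2995 / (2995 + 347) = 2995 / 3342 = 0.8962

89.6%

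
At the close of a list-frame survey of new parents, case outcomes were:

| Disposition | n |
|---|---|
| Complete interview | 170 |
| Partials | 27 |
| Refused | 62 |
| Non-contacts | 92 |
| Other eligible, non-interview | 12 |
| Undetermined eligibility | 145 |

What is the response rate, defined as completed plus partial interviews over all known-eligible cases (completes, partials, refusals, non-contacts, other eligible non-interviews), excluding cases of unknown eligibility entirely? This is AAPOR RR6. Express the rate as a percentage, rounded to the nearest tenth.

Top → 170 + 27 = 197
Base → 170 + 27 + 62 + 92 + 12 = 363
RR6 = 197 / 363 = 0.5427

54.3%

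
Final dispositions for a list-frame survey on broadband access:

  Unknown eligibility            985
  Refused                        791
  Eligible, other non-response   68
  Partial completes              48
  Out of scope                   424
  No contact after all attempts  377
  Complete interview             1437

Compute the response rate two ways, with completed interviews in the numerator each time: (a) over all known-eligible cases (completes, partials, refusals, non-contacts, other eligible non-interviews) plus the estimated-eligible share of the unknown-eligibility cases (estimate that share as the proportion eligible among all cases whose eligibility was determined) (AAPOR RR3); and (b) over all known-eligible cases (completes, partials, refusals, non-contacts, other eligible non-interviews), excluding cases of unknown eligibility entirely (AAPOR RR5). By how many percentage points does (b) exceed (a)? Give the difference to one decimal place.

Num = 1437
Eligible (known) = 1437 + 48 + 791 + 377 + 68 = 2721
e = 2721 / (2721 + 424) = 2721 / 3145 = 0.8652
Estimated eligible among unknowns = 0.8652 × 985 = 852.22
Denominator = 2721 + 852.22 = 3573.22
RR3 = 1437 / 3573.22 = 0.4022
Denominator = 1437 + 48 + 791 + 377 + 68 = 2721
RR5 = 1437 / 2721 = 0.5281
Difference = 52.81 − 40.22 = 12.59 percentage points

12.6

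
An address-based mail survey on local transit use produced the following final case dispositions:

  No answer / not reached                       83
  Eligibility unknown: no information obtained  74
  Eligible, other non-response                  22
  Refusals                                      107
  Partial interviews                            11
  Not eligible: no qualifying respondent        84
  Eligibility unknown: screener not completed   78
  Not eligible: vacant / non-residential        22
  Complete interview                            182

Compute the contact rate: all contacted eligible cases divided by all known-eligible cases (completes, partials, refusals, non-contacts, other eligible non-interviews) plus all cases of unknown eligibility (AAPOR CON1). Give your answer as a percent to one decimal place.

57.8%

Undetermined eligibility = 78 + 74 = 152
Ineligible = 84 + 22 = 106
Numerator = 182 + 11 + 107 + 22 = 322
Base = 182 + 11 + 107 + 83 + 22 + 152 = 557
CON1 = 322 / 557 = 0.5781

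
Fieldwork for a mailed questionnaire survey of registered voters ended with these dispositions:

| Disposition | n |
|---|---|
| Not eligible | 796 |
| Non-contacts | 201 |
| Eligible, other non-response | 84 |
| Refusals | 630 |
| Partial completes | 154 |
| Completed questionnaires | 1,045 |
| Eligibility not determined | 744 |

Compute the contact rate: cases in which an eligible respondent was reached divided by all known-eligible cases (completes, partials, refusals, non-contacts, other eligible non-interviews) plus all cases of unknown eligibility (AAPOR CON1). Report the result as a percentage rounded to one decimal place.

66.9%

Numerator → 1045 + 154 + 630 + 84 = 1913
Denom → 1045 + 154 + 630 + 201 + 84 + 744 = 2858
CON1 = 1913 / 2858 = 0.6693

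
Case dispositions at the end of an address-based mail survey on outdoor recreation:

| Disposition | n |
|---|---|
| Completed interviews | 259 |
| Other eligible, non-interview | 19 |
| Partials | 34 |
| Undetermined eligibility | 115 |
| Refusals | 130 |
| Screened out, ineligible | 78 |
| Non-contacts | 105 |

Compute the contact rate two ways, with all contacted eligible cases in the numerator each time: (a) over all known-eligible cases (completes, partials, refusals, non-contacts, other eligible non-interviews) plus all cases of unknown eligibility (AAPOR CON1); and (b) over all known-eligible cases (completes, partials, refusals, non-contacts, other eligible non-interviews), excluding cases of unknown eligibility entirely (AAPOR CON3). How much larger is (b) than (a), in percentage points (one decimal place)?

Top: 259 + 34 + 130 + 19 = 442
Denom: 259 + 34 + 130 + 105 + 19 + 115 = 662
CON1 = 442 / 662 = 0.6677
Denom: 259 + 34 + 130 + 105 + 19 = 547
CON3 = 442 / 547 = 0.8080
Difference = 80.80 − 66.77 = 14.03 percentage points

14.0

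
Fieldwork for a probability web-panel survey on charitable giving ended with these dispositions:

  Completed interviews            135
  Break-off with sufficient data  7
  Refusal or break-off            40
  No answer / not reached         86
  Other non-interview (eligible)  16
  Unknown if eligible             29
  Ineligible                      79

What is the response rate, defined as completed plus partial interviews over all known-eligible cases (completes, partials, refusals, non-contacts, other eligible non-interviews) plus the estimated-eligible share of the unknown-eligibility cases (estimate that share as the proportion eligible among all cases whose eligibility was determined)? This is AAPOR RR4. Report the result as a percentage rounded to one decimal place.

46.3%

Num = 135 + 7 = 142
Eligible (known) = 135 + 7 + 40 + 86 + 16 = 284
e = 284 / (284 + 79) = 284 / 363 = 0.7824
Eligible share of unknowns = 0.7824 × 29 = 22.69
Denom = 284 + 22.69 = 306.69
RR4 = 142 / 306.69 = 0.4630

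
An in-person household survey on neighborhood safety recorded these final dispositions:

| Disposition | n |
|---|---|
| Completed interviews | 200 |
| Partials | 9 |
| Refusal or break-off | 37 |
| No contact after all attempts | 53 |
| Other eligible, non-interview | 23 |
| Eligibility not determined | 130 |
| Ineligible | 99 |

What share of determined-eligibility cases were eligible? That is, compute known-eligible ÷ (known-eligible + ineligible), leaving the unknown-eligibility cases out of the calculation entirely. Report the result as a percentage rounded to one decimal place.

76.5%

Eligible (known): 200 + 9 + 37 + 53 + 23 = 322
e = 322 / (322 + 99) = 322 / 421 = 0.7648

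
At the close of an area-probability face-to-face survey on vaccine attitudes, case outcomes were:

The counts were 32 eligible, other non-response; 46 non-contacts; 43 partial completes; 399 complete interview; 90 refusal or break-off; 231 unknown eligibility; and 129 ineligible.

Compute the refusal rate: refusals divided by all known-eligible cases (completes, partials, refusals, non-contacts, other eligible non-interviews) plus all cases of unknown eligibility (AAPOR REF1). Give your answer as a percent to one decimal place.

10.7%

Num → 90
Base → 399 + 43 + 90 + 46 + 32 + 231 = 841
REF1 = 90 / 841 = 0.1070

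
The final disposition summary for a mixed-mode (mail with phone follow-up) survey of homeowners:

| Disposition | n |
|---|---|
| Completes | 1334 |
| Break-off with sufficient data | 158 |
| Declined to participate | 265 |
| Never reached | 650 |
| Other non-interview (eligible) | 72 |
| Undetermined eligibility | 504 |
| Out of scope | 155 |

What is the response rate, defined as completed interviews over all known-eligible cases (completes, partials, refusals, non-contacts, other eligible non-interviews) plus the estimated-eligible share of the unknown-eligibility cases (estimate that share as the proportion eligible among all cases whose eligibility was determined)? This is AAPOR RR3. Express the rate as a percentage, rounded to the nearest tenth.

45.2%

Num → 1334
Known eligible → 1334 + 158 + 265 + 650 + 72 = 2479
e = 2479 / (2479 + 155) = 2479 / 2634 = 0.9412
Estimated eligible among unknowns → 0.9412 × 504 = 474.36
Base → 2479 + 474.36 = 2953.36
RR3 = 1334 / 2953.36 = 0.4517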